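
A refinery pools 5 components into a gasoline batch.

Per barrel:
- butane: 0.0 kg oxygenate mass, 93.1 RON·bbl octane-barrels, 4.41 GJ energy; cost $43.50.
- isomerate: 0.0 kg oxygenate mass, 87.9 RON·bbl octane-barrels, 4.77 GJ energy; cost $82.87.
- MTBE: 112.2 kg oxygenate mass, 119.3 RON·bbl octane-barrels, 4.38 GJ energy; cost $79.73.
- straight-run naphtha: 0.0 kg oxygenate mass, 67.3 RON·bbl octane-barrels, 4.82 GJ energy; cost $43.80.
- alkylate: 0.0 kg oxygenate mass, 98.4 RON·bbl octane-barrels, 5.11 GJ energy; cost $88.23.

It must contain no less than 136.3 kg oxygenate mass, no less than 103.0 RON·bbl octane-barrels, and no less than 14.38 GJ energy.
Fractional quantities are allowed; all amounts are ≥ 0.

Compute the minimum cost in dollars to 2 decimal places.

Let x1 = barrels of butane, x2 = barrels of isomerate, x3 = barrels of MTBE, x4 = barrels of straight-run naphtha, x5 = barrels of alkylate.
Minimize 43.5x1 + 82.87x2 + 79.73x3 + 43.8x4 + 88.23x5 with:
  112.2x3 ≥ 136.3   (oxygenate mass)
  93.1x1 + 87.9x2 + 119.3x3 + 67.3x4 + 98.4x5 ≥ 103   (octane-barrels)
  4.41x1 + 4.77x2 + 4.38x3 + 4.82x4 + 5.11x5 ≥ 14.38   (energy)
  x1, x2, x3, x4, x5 ≥ 0.
The minimum-cost mix takes nothing from butane, isomerate, alkylate — only MTBE, straight-run naphtha. Binding constraints: oxygenate mass and energy.
So MTBE = 1.2148 barrels, straight-run naphtha = 1.8795 barrels.
Cost = 79.73·1.2148 + 43.8·1.8795 = 179.1781.

$179.18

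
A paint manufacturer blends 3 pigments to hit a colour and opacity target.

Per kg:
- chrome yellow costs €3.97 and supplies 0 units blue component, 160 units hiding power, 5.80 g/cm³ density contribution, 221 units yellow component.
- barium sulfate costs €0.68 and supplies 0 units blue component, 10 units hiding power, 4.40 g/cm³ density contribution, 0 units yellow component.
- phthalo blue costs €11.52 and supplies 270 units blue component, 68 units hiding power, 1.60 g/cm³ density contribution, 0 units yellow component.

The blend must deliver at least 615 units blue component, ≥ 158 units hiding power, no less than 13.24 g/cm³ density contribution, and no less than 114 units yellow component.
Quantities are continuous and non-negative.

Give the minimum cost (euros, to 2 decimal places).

€29.31

This is a linear program. Let x1 = kg of chrome yellow, x2 = kg of barium sulfate, x3 = kg of phthalo blue.
min 3.97x1 + 0.68x2 + 11.52x3 s.t.:
  270x3 ≥ 615   (blue component)
  160x1 + 10x2 + 68x3 ≥ 158   (hiding power)
  5.8x1 + 4.4x2 + 1.6x3 ≥ 13.24   (density contribution)
  221x1 ≥ 114   (yellow component)
  x1, x2, x3 ≥ 0.
All 3 inputs are positive at the optimum. Binding constraints: blue component, density contribution, yellow component.
That vertex is x1 = 0.5158, x2 = 1.501, x3 = 2.278.
Cost = 3.97·0.5158 + 0.68·1.501 + 11.52·2.278 = 29.3110.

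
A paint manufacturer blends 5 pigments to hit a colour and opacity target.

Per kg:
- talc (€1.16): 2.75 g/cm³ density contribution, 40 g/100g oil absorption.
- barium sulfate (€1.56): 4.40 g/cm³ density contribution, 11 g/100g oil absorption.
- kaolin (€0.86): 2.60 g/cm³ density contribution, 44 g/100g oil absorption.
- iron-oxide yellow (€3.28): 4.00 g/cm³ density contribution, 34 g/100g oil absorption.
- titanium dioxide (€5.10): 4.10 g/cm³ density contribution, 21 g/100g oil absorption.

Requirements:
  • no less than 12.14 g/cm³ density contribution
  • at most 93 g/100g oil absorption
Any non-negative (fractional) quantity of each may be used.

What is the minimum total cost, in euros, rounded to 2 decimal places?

Let x1 = kg of talc, x2 = kg of barium sulfate, x3 = kg of kaolin, x4 = kg of iron-oxide yellow, x5 = kg of titanium dioxide.
Minimize 1.16x1 + 1.56x2 + 0.86x3 + 3.28x4 + 5.1x5 with:
  2.75x1 + 4.4x2 + 2.6x3 + 4x4 + 4.1x5 ≥ 12.14   (density contribution)
  40x1 + 11x2 + 44x3 + 34x4 + 21x5 ≤ 93   (oil absorption)
  x1, x2, x3, x4, x5 ≥ 0.
At the optimum only barium sulfate, kaolin are positive (talc, iron-oxide yellow, titanium dioxide = 0). There the density contribution and oil absorption constraints are tight.
Optimal quantities: barium sulfate = 1.772 kg, kaolin = 1.671 kg.
Objective = 1.56·1.772 + 0.86·1.671 = 4.2014.

€4.20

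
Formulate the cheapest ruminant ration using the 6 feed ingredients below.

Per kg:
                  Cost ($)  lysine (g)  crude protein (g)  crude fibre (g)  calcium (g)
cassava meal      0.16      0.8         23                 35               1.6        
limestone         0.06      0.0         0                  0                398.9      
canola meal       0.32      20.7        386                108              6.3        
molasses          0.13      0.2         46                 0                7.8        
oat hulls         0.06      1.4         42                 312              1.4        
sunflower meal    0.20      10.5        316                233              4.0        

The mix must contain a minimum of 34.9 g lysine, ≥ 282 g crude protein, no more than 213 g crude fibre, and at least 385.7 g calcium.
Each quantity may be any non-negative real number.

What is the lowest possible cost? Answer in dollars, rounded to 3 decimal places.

$0.596

Treat it as an LP. Let x1 = kg of cassava meal, x2 = kg of limestone, x3 = kg of canola meal, x4 = kg of molasses, x5 = kg of oat hulls, x6 = kg of sunflower meal.
min 0.16x1 + 0.06x2 + 0.32x3 + 0.13x4 + 0.06x5 + 0.2x6 subject to:
  0.8x1 + 20.7x3 + 0.2x4 + 1.4x5 + 10.5x6 ≥ 34.9   (lysine)
  23x1 + 386x3 + 46x4 + 42x5 + 316x6 ≥ 282   (crude protein)
  35x1 + 108x3 + 312x5 + 233x6 ≤ 213   (crude fibre)
  1.6x1 + 398.9x2 + 6.3x3 + 7.8x4 + 1.4x5 + 4x6 ≥ 385.7   (calcium)
  x1, x2, x3, x4, x5, x6 ≥ 0.
The cheapest feasible vertex uses only limestone, canola meal; cassava meal, molasses, oat hulls, sunflower meal are not used. There the lysine and calcium constraints are tight.
Solving gives x2 = 0.9403, x3 = 1.686.
Hence cost = 0.06·0.9403 + 0.32·1.686 = $0.59594.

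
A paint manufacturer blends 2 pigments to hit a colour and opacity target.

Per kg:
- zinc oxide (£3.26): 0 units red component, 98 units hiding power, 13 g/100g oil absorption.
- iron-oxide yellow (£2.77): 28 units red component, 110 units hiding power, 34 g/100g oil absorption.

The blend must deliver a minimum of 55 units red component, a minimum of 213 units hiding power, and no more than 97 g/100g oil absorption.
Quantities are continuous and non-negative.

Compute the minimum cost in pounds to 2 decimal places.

Set it up as a linear program. Let x1 = kg of zinc oxide, x2 = kg of iron-oxide yellow.
min 3.26x1 + 2.77x2 s.t.:
  28x2 ≥ 55   (red component)
  98x1 + 110x2 ≥ 213   (hiding power)
  13x1 + 34x2 ≤ 97   (oil absorption)
  x1, x2 ≥ 0.
The optimal basis is {iron-oxide yellow}; zinc oxide drops out. The red component requirement is met with equality.
Solving gives x2 = 1.964.
Total cost: 2.77·1.964 = 5.4403.

£5.44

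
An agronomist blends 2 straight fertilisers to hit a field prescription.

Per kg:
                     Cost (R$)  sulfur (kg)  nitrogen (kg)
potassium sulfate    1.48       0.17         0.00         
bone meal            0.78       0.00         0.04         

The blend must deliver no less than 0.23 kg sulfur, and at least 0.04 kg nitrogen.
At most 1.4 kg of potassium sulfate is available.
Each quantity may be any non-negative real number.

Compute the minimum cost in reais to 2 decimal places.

R$2.78

Let x1 = kg of potassium sulfate, x2 = kg of bone meal.
min 1.48x1 + 0.78x2 s.t.:
  0.17x1 ≥ 0.23   (sulfur)
  0.04x2 ≥ 0.04   (nitrogen)
  x1 ≤ 1.4
  x1, x2 ≥ 0.
Both inputs are positive at the optimum. There the sulfur and nitrogen constraints are tight.
Optimal quantities: potassium sulfate = 1.353 kg, bone meal = 1 kg.
Cost = 1.48·1.353 + 0.78·1 = 2.7824.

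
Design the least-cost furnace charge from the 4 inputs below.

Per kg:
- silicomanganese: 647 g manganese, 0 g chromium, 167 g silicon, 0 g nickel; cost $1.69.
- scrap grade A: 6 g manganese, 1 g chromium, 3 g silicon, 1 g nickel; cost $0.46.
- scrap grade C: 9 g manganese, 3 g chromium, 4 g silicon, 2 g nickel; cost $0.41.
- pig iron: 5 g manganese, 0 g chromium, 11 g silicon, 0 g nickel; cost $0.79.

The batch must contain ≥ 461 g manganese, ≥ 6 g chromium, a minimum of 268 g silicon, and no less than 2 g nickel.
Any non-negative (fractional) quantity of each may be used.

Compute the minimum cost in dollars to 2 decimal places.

$3.45

This is a linear program. Let x1 = kg of silicomanganese, x2 = kg of scrap grade A, x3 = kg of scrap grade C, x4 = kg of pig iron.
min 1.69x1 + 0.46x2 + 0.41x3 + 0.79x4 subject to:
  647x1 + 6x2 + 9x3 + 5x4 ≥ 461   (manganese)
  1x2 + 3x3 ≥ 6   (chromium)
  167x1 + 3x2 + 4x3 + 11x4 ≥ 268   (silicon)
  1x2 + 2x3 ≥ 2   (nickel)
  x1, x2, x3, x4 ≥ 0.
At the optimum only silicomanganese, scrap grade C are positive (scrap grade A, pig iron = 0). Binding constraints: chromium and silicon.
That vertex is x1 = 1.557, x3 = 2.
Objective = 1.69·1.557 + 0.41·2 = 3.4513.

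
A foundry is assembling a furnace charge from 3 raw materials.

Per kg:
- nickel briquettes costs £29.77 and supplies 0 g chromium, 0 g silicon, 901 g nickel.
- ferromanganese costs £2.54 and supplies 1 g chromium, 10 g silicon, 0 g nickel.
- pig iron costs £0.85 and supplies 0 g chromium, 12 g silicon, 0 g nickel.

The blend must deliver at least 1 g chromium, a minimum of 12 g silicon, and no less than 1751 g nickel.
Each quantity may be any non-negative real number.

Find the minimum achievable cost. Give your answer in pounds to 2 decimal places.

£60.54

Treat it as an LP. Let x1 = kg of nickel briquettes, x2 = kg of ferromanganese, x3 = kg of pig iron.
min 29.77x1 + 2.54x2 + 0.85x3 s.t.:
  1x2 ≥ 1   (chromium)
  10x2 + 12x3 ≥ 12   (silicon)
  901x1 ≥ 1751   (nickel)
  x1, x2, x3 ≥ 0.
All 3 inputs are positive at the optimum. Binding constraints: chromium, silicon, nickel.
Optimal quantities: nickel briquettes = 1.9434 kg, ferromanganese = 1 kg, pig iron = 0.16667 kg.
Hence cost = 29.77·1.9434 + 2.54·1 + 0.85·0.16667 = £60.5367.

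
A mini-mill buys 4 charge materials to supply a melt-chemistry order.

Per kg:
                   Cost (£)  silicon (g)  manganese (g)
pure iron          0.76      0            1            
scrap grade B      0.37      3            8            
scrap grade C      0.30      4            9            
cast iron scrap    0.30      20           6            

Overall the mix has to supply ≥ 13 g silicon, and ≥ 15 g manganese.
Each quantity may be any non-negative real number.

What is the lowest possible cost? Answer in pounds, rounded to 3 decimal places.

Set it up as a linear program. Let x1 = kg of pure iron, x2 = kg of scrap grade B, x3 = kg of scrap grade C, x4 = kg of cast iron scrap.
min 0.76x1 + 0.37x2 + 0.3x3 + 0.3x4 s.t.:
  3x2 + 4x3 + 20x4 ≥ 13   (silicon)
  1x1 + 8x2 + 9x3 + 6x4 ≥ 15   (manganese)
  x1, x2, x3, x4 ≥ 0.
The cheapest feasible vertex uses only scrap grade C, cast iron scrap; pure iron, scrap grade B are not used. There the silicon and manganese constraints are tight.
Solving gives x3 = 1.423, x4 = 0.3654.
Objective = 0.3·1.423 + 0.3·0.3654 = 0.53652.

£0.537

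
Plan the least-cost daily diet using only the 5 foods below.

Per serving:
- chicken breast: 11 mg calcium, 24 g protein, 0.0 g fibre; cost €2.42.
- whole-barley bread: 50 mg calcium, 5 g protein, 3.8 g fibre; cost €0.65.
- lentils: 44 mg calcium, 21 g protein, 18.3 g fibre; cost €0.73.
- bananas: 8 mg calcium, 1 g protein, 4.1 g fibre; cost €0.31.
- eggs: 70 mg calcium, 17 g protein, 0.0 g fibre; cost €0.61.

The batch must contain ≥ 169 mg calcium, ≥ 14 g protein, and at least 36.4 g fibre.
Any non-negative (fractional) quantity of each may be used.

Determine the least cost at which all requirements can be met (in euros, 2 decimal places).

Treat it as an LP. Let x1 = servings of chicken breast, x2 = servings of whole-barley bread, x3 = servings of lentils, x4 = servings of bananas, x5 = servings of eggs.
Minimise 2.42x1 + 0.65x2 + 0.73x3 + 0.31x4 + 0.61x5 with:
  11x1 + 50x2 + 44x3 + 8x4 + 70x5 ≥ 169   (calcium)
  24x1 + 5x2 + 21x3 + 1x4 + 17x5 ≥ 14   (protein)
  3.8x2 + 18.3x3 + 4.1x4 ≥ 36.4   (fibre)
  x1, x2, x3, x4, x5 ≥ 0.
The minimum-cost mix takes nothing from chicken breast, whole-barley bread, bananas — only lentils, eggs. The calcium and fibre requirements are met with equality.
Solving gives x3 = 1.989, x5 = 1.164.
Cost = 0.73·1.989 + 0.61·1.164 = 2.1620.

€2.16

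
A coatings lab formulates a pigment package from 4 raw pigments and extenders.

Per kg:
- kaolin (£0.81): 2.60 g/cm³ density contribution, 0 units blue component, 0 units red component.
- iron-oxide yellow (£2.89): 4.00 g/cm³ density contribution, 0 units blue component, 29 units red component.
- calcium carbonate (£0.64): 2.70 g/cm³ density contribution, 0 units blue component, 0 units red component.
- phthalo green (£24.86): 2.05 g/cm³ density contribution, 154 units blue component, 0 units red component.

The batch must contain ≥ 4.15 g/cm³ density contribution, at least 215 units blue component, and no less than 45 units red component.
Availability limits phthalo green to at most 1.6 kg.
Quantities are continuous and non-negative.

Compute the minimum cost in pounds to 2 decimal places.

£39.19

Treat it as an LP. Let x1 = kg of kaolin, x2 = kg of iron-oxide yellow, x3 = kg of calcium carbonate, x4 = kg of phthalo green.
Minimise 0.81x1 + 2.89x2 + 0.64x3 + 24.86x4 subject to:
  2.6x1 + 4x2 + 2.7x3 + 2.05x4 ≥ 4.15   (density contribution)
  154x4 ≥ 215   (blue component)
  29x2 ≥ 45   (red component)
  x4 ≤ 1.6
  x1, x2, x3, x4 ≥ 0.
At the optimum only iron-oxide yellow, phthalo green are positive (kaolin, calcium carbonate = 0). Binding constraints: blue component and red component.
That vertex is x2 = 1.552, x4 = 1.396.
Objective = 2.89·1.552 + 24.86·1.396 = 39.1898.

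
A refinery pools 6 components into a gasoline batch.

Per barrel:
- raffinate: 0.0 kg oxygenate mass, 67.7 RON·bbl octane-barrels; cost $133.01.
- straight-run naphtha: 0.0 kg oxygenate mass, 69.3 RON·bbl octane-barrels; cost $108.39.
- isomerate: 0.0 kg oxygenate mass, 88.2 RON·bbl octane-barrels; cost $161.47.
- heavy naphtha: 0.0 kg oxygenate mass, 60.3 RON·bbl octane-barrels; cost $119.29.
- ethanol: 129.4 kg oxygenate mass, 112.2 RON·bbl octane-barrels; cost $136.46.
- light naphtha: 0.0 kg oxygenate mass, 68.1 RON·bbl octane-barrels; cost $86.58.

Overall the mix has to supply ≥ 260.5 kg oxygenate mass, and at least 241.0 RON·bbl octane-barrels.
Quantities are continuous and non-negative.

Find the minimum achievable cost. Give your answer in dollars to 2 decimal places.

Let x1 = barrels of raffinate, x2 = barrels of straight-run naphtha, x3 = barrels of isomerate, x4 = barrels of heavy naphtha, x5 = barrels of ethanol, x6 = barrels of light naphtha.
min 133.01x1 + 108.39x2 + 161.47x3 + 119.29x4 + 136.46x5 + 86.58x6 subject to:
  129.4x5 ≥ 260.5   (oxygenate mass)
  67.7x1 + 69.3x2 + 88.2x3 + 60.3x4 + 112.2x5 + 68.1x6 ≥ 241   (octane-barrels)
  x1, x2, x3, x4, x5, x6 ≥ 0.
The optimal basis is {ethanol}; raffinate, straight-run naphtha, isomerate, heavy naphtha, light naphtha drop out. Binding constraint: octane-barrels.
So ethanol = 2.14795 barrels.
Objective = 136.46·2.14795 = 293.1093.

$293.11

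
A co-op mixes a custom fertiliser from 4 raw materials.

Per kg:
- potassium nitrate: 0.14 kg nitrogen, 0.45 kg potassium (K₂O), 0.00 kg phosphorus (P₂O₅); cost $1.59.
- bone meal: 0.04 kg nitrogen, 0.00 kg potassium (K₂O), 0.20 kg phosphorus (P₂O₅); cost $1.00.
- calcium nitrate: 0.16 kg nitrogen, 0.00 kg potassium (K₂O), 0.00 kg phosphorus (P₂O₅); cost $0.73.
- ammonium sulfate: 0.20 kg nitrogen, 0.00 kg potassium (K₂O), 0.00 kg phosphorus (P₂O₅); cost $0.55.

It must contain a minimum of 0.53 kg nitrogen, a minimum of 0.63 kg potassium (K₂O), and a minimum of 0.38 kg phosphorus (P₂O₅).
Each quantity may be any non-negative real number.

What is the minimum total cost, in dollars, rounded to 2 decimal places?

$4.84

Let x1 = kg of potassium nitrate, x2 = kg of bone meal, x3 = kg of calcium nitrate, x4 = kg of ammonium sulfate.
Minimize 1.59x1 + 1x2 + 0.73x3 + 0.55x4 subject to:
  0.14x1 + 0.04x2 + 0.16x3 + 0.2x4 ≥ 0.53   (nitrogen)
  0.45x1 ≥ 0.63   (potassium (K₂O))
  0.2x2 ≥ 0.38   (phosphorus (P₂O₅))
  x1, x2, x3, x4 ≥ 0.
At the optimum only potassium nitrate, bone meal, ammonium sulfate are positive (calcium nitrate = 0). There the nitrogen, potassium (K₂O), phosphorus (P₂O₅) constraints are tight.
So potassium nitrate = 1.4 kg, bone meal = 1.9 kg, ammonium sulfate = 1.29 kg.
Cost = 1.59·1.4 + 1·1.9 + 0.55·1.29 = 4.8355.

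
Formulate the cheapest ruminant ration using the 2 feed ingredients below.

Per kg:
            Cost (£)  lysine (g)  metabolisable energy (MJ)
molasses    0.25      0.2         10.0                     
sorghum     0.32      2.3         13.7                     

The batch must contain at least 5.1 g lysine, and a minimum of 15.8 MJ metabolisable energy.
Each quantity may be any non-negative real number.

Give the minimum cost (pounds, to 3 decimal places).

Let x1 = kg of molasses, x2 = kg of sorghum.
Minimize 0.25x1 + 0.32x2 s.t.:
  0.2x1 + 2.3x2 ≥ 5.1   (lysine)
  10x1 + 13.7x2 ≥ 15.8   (metabolisable energy)
  x1, x2 ≥ 0.
The minimum-cost mix takes nothing from molasses — only sorghum. Binding constraint: lysine.
Solving gives x2 = 2.2174.
Total cost: 0.32·2.2174 = 0.70957.

£0.710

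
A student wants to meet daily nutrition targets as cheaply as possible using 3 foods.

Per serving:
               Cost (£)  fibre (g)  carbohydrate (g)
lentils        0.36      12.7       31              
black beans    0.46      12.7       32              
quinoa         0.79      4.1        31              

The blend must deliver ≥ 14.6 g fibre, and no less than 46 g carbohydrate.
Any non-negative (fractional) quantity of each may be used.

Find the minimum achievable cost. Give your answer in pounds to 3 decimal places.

Treat it as an LP. Let x1 = servings of lentils, x2 = servings of black beans, x3 = servings of quinoa.
Minimize 0.36x1 + 0.46x2 + 0.79x3 subject to:
  12.7x1 + 12.7x2 + 4.1x3 ≥ 14.6   (fibre)
  31x1 + 32x2 + 31x3 ≥ 46   (carbohydrate)
  x1, x2, x3 ≥ 0.
At the optimum only lentils is positive (black beans, quinoa = 0). The carbohydrate requirement is met with equality.
Optimal quantities: lentils = 1.484 servings.
Objective = 0.36·1.484 = 0.53424.

£0.534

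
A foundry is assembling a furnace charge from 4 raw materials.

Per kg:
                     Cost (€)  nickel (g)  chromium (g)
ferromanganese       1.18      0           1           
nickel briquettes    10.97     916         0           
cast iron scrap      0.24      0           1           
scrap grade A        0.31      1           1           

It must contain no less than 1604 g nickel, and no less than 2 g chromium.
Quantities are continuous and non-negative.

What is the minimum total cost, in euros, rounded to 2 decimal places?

€19.69

Set it up as a linear program. Let x1 = kg of ferromanganese, x2 = kg of nickel briquettes, x3 = kg of cast iron scrap, x4 = kg of scrap grade A.
min 1.18x1 + 10.97x2 + 0.24x3 + 0.31x4 s.t.:
  916x2 + 1x4 ≥ 1604   (nickel)
  1x1 + 1x3 + 1x4 ≥ 2   (chromium)
  x1, x2, x3, x4 ≥ 0.
At the optimum only nickel briquettes, cast iron scrap are positive (ferromanganese, scrap grade A = 0). Binding constraints: nickel and chromium.
That vertex is x2 = 1.751, x3 = 2.
Objective = 10.97·1.751 + 0.24·2 = 19.6885.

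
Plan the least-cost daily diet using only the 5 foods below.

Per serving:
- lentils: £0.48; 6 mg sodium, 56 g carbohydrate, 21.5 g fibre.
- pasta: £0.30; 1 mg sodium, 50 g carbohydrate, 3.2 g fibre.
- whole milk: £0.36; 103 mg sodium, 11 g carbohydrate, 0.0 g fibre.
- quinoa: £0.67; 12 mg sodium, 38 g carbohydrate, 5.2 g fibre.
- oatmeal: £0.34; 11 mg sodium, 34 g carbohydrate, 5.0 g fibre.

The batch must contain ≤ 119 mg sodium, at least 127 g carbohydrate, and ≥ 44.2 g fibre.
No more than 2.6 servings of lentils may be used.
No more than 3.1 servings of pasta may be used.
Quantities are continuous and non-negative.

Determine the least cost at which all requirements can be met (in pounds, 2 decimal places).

This is a linear program. Let x1 = servings of lentils, x2 = servings of pasta, x3 = servings of whole milk, x4 = servings of quinoa, x5 = servings of oatmeal.
Minimise 0.48x1 + 0.3x2 + 0.36x3 + 0.67x4 + 0.34x5 with:
  6x1 + 1x2 + 103x3 + 12x4 + 11x5 ≤ 119   (sodium)
  56x1 + 50x2 + 11x3 + 38x4 + 34x5 ≥ 127   (carbohydrate)
  21.5x1 + 3.2x2 + 5.2x4 + 5x5 ≥ 44.2   (fibre)
  x1 ≤ 2.6
  x2 ≤ 3.1
  x1, x2, x3, x4, x5 ≥ 0.
At the optimum only lentils, pasta are positive (whole milk, quinoa, oatmeal = 0). There the carbohydrate and fibre constraints are tight.
So lentils = 2.013 servings, pasta = 0.285 servings.
Total cost: 0.48·2.013 + 0.3·0.285 = 1.0517.

£1.05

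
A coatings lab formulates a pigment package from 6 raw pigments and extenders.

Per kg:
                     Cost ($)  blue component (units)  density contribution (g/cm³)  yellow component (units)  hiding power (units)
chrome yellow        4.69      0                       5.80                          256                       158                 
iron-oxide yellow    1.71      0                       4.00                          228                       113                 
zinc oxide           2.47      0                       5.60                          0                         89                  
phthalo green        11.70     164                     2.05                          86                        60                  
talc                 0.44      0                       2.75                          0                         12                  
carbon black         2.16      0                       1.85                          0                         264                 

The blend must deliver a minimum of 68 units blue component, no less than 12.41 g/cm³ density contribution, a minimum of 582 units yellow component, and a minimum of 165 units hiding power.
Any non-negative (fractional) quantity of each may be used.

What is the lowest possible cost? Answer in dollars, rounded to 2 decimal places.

Let x1 = kg of chrome yellow, x2 = kg of iron-oxide yellow, x3 = kg of zinc oxide, x4 = kg of phthalo green, x5 = kg of talc, x6 = kg of carbon black.
Minimize 4.69x1 + 1.71x2 + 2.47x3 + 11.7x4 + 0.44x5 + 2.16x6 with:
  164x4 ≥ 68   (blue component)
  5.8x1 + 4x2 + 5.6x3 + 2.05x4 + 2.75x5 + 1.85x6 ≥ 12.41   (density contribution)
  256x1 + 228x2 + 86x4 ≥ 582   (yellow component)
  158x1 + 113x2 + 89x3 + 60x4 + 12x5 + 264x6 ≥ 165   (hiding power)
  x1, x2, x3, x4, x5, x6 ≥ 0.
At the optimum only iron-oxide yellow, phthalo green, talc are positive (chrome yellow, zinc oxide, carbon black = 0). Binding constraints: blue component, density contribution, yellow component.
That vertex is x2 = 2.396, x4 = 0.4146, x5 = 0.7182.
Objective = 1.71·2.396 + 11.7·0.4146 + 0.44·0.7182 = 9.2640.

$9.26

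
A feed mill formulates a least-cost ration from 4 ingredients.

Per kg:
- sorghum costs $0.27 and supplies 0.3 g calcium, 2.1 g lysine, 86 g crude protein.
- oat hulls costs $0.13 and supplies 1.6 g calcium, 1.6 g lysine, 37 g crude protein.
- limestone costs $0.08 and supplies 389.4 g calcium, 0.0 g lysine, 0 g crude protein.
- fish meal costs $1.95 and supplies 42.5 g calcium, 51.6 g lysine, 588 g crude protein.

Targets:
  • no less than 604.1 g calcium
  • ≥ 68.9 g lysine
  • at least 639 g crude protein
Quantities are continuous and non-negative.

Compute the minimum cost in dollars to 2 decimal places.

Let x1 = kg of sorghum, x2 = kg of oat hulls, x3 = kg of limestone, x4 = kg of fish meal.
Minimize 0.27x1 + 0.13x2 + 0.08x3 + 1.95x4 s.t.:
  0.3x1 + 1.6x2 + 389.4x3 + 42.5x4 ≥ 604.1   (calcium)
  2.1x1 + 1.6x2 + 51.6x4 ≥ 68.9   (lysine)
  86x1 + 37x2 + 588x4 ≥ 639   (crude protein)
  x1, x2, x3, x4 ≥ 0.
The optimal basis is {limestone, fish meal}; sorghum, oat hulls drop out. Binding constraints: calcium and lysine.
That vertex is x3 = 1.406, x4 = 1.335.
Objective = 0.08·1.406 + 1.95·1.335 = 2.7157.

$2.72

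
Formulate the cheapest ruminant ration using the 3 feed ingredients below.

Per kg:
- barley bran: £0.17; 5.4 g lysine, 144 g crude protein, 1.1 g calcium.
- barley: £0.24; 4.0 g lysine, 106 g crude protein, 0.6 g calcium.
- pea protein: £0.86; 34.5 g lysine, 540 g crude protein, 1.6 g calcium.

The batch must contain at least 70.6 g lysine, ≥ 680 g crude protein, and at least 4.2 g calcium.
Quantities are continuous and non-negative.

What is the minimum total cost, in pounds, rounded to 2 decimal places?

£1.80

Let x1 = kg of barley bran, x2 = kg of barley, x3 = kg of pea protein.
Minimise 0.17x1 + 0.24x2 + 0.86x3 s.t.:
  5.4x1 + 4x2 + 34.5x3 ≥ 70.6   (lysine)
  144x1 + 106x2 + 540x3 ≥ 680   (crude protein)
  1.1x1 + 0.6x2 + 1.6x3 ≥ 4.2   (calcium)
  x1, x2, x3 ≥ 0.
The optimal basis is {barley bran, pea protein}; barley drops out. Binding constraints: lysine and calcium.
Optimal quantities: barley bran = 1.09 kg, pea protein = 1.876 kg.
Hence cost = 0.17·1.09 + 0.86·1.876 = £1.7987.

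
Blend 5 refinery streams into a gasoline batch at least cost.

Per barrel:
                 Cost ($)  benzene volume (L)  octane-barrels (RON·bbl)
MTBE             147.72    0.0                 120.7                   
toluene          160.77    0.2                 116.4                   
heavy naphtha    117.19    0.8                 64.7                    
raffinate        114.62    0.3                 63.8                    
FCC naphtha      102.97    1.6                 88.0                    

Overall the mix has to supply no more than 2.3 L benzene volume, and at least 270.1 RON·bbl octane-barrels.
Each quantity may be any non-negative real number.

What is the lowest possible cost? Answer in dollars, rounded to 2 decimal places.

$323.77

Let x1 = barrels of MTBE, x2 = barrels of toluene, x3 = barrels of heavy naphtha, x4 = barrels of raffinate, x5 = barrels of FCC naphtha.
min 147.72x1 + 160.77x2 + 117.19x3 + 114.62x4 + 102.97x5 s.t.:
  0.2x2 + 0.8x3 + 0.3x4 + 1.6x5 ≤ 2.3   (benzene volume)
  120.7x1 + 116.4x2 + 64.7x3 + 63.8x4 + 88x5 ≥ 270.1   (octane-barrels)
  x1, x2, x3, x4, x5 ≥ 0.
The minimum-cost mix takes nothing from toluene, heavy naphtha, raffinate — only MTBE, FCC naphtha. The benzene volume and octane-barrels requirements are met with equality.
Solving gives x1 = 1.18973, x5 = 1.4375.
Objective = 147.72·1.18973 + 102.97·1.4375 = 323.7663.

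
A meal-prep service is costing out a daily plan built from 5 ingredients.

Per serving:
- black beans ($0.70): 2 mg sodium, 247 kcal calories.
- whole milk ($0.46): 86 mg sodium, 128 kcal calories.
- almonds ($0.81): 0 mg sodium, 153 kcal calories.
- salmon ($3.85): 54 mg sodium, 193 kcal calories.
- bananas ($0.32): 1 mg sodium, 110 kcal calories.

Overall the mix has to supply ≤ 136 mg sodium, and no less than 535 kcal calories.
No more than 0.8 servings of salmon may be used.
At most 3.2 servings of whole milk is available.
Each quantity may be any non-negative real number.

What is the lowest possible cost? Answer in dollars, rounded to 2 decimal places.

Set it up as a linear program. Let x1 = servings of black beans, x2 = servings of whole milk, x3 = servings of almonds, x4 = servings of salmon, x5 = servings of bananas.
min 0.7x1 + 0.46x2 + 0.81x3 + 3.85x4 + 0.32x5 s.t.:
  2x1 + 86x2 + 54x4 + 1x5 ≤ 136   (sodium)
  247x1 + 128x2 + 153x3 + 193x4 + 110x5 ≥ 535   (calories)
  x4 ≤ 0.8
  x2 ≤ 3.2
  x1, x2, x3, x4, x5 ≥ 0.
The cheapest feasible vertex uses only black beans; whole milk, almonds, salmon, bananas are not used. There the calories constraint is tight.
That vertex is x1 = 2.166.
Total cost: 0.7·2.166 = 1.5162.

$1.52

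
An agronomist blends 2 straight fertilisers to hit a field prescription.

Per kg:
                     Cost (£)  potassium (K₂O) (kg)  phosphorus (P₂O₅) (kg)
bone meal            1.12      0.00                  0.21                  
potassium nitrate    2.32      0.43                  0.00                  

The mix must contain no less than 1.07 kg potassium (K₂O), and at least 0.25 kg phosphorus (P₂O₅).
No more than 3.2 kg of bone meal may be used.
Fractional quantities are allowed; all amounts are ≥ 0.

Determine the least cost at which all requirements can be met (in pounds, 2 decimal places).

£7.11

Treat it as an LP. Let x1 = kg of bone meal, x2 = kg of potassium nitrate.
min 1.12x1 + 2.32x2 subject to:
  0.43x2 ≥ 1.07   (potassium (K₂O))
  0.21x1 ≥ 0.25   (phosphorus (P₂O₅))
  x1 ≤ 3.2
  x1, x2 ≥ 0.
Both inputs are positive at the optimum. Binding constraints: potassium (K₂O) and phosphorus (P₂O₅).
Solving gives x1 = 1.1905, x2 = 2.4884.
Hence cost = 1.12·1.1905 + 2.32·2.4884 = £7.1064.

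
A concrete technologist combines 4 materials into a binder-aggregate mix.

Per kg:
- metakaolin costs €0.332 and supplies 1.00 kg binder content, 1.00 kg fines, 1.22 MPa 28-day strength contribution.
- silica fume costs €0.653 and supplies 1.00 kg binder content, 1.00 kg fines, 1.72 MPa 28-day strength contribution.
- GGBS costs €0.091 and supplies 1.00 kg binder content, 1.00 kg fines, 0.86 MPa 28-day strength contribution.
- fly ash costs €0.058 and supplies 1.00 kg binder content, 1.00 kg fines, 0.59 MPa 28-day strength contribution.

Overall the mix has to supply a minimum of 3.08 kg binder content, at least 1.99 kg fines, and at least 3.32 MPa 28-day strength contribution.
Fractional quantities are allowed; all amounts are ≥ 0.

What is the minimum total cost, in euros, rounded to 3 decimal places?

€0.326

Let x1 = kg of metakaolin, x2 = kg of silica fume, x3 = kg of GGBS, x4 = kg of fly ash.
Minimize 0.332x1 + 0.653x2 + 0.091x3 + 0.058x4 subject to:
  1x1 + 1x2 + 1x3 + 1x4 ≥ 3.08   (binder content)
  1x1 + 1x2 + 1x3 + 1x4 ≥ 1.99   (fines)
  1.22x1 + 1.72x2 + 0.86x3 + 0.59x4 ≥ 3.32   (28-day strength contribution)
  x1, x2, x3, x4 ≥ 0.
The minimum-cost mix takes nothing from metakaolin, silica fume, GGBS — only fly ash. There the 28-day strength contribution constraint is tight.
So fly ash = 5.627 kg.
Hence cost = 0.058·5.627 = €0.32637.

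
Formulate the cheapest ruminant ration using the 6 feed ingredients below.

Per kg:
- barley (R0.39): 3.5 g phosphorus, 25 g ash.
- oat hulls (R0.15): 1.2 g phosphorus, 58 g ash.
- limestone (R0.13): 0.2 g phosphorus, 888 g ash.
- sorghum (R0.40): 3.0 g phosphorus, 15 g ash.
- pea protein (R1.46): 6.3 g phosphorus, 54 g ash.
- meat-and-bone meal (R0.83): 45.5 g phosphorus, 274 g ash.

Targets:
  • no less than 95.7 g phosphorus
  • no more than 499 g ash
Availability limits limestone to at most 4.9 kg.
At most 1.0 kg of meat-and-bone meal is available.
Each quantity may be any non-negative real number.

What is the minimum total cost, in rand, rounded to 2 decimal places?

R10.45

Let x1 = kg of barley, x2 = kg of oat hulls, x3 = kg of limestone, x4 = kg of sorghum, x5 = kg of pea protein, x6 = kg of meat-and-bone meal.
Minimize 0.39x1 + 0.15x2 + 0.13x3 + 0.4x4 + 1.46x5 + 0.83x6 s.t.:
  3.5x1 + 1.2x2 + 0.2x3 + 3x4 + 6.3x5 + 45.5x6 ≥ 95.7   (phosphorus)
  25x1 + 58x2 + 888x3 + 15x4 + 54x5 + 274x6 ≤ 499   (ash)
  x3 ≤ 4.9
  x6 ≤ 1
  x1, x2, x3, x4, x5, x6 ≥ 0.
The minimum-cost mix takes nothing from barley, oat hulls, limestone, pea protein — only sorghum, meat-and-bone meal. The phosphorus and ash requirements are met with equality.
Optimal quantities: sorghum = 25.21 kg, meat-and-bone meal = 0.4409 kg.
Hence cost = 0.4·25.21 + 0.83·0.4409 = R10.4499.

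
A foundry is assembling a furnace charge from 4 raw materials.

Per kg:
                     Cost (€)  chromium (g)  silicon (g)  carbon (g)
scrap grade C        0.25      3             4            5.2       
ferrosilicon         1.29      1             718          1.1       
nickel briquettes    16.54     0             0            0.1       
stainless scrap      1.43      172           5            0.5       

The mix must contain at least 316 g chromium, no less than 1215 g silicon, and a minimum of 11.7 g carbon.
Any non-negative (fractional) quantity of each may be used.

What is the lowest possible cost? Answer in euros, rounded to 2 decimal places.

Let x1 = kg of scrap grade C, x2 = kg of ferrosilicon, x3 = kg of nickel briquettes, x4 = kg of stainless scrap.
Minimize 0.25x1 + 1.29x2 + 16.54x3 + 1.43x4 subject to:
  3x1 + 1x2 + 172x4 ≥ 316   (chromium)
  4x1 + 718x2 + 5x4 ≥ 1215   (silicon)
  5.2x1 + 1.1x2 + 0.1x3 + 0.5x4 ≥ 11.7   (carbon)
  x1, x2, x3, x4 ≥ 0.
The minimum-cost mix takes nothing from nickel briquettes — only scrap grade C, ferrosilicon, stainless scrap. The chromium, silicon, carbon requirements are met with equality.
That vertex is x1 = 1.724, x2 = 1.67, x4 = 1.797.
Total cost: 0.25·1.724 + 1.29·1.67 + 1.43·1.797 = 5.15501.

€5.16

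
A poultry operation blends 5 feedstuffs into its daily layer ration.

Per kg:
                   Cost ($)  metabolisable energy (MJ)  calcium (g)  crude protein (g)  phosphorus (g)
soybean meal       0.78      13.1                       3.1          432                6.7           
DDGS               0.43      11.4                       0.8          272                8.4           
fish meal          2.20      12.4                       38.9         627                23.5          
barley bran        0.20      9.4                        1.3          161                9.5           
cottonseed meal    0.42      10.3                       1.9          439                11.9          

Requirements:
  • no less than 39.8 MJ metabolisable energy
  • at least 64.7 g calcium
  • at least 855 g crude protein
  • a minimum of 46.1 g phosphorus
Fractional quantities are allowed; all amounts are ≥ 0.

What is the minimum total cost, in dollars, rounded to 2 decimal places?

Set it up as a linear program. Let x1 = kg of soybean meal, x2 = kg of DDGS, x3 = kg of fish meal, x4 = kg of barley bran, x5 = kg of cottonseed meal.
Minimise 0.78x1 + 0.43x2 + 2.2x3 + 0.2x4 + 0.42x5 with:
  13.1x1 + 11.4x2 + 12.4x3 + 9.4x4 + 10.3x5 ≥ 39.8   (metabolisable energy)
  3.1x1 + 0.8x2 + 38.9x3 + 1.3x4 + 1.9x5 ≥ 64.7   (calcium)
  432x1 + 272x2 + 627x3 + 161x4 + 439x5 ≥ 855   (crude protein)
  6.7x1 + 8.4x2 + 23.5x3 + 9.5x4 + 11.9x5 ≥ 46.1   (phosphorus)
  x1, x2, x3, x4, x5 ≥ 0.
The cheapest feasible vertex uses only fish meal, barley bran; soybean meal, DDGS, cottonseed meal are not used. The metabolisable energy and calcium requirements are met with equality.
That vertex is x3 = 1.592, x4 = 2.134.
Objective = 2.2·1.592 + 0.2·2.134 = 3.9292.

$3.93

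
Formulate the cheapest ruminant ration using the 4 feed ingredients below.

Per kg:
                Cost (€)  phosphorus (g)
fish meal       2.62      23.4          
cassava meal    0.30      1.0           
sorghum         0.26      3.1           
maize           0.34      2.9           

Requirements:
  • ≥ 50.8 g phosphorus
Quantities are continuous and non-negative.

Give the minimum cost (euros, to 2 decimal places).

€4.26

Set it up as a linear program. Let x1 = kg of fish meal, x2 = kg of cassava meal, x3 = kg of sorghum, x4 = kg of maize.
Minimise 2.62x1 + 0.3x2 + 0.26x3 + 0.34x4 s.t.:
  23.4x1 + 1x2 + 3.1x3 + 2.9x4 ≥ 50.8   (phosphorus)
  x1, x2, x3, x4 ≥ 0.
The optimal basis is {sorghum}; fish meal, cassava meal, maize drop out. Binding constraint: phosphorus.
That vertex is x3 = 16.39.
Objective = 0.26·16.39 = 4.2614.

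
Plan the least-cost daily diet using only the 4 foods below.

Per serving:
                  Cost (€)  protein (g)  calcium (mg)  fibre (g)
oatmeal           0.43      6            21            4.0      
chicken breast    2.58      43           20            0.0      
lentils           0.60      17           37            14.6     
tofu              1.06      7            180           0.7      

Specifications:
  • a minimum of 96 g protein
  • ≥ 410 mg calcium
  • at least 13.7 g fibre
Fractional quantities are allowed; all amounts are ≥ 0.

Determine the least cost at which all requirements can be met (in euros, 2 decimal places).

Treat it as an LP. Let x1 = servings of oatmeal, x2 = servings of chicken breast, x3 = servings of lentils, x4 = servings of tofu.
Minimize 0.43x1 + 2.58x2 + 0.6x3 + 1.06x4 subject to:
  6x1 + 43x2 + 17x3 + 7x4 ≥ 96   (protein)
  21x1 + 20x2 + 37x3 + 180x4 ≥ 410   (calcium)
  4x1 + 14.6x3 + 0.7x4 ≥ 13.7   (fibre)
  x1, x2, x3, x4 ≥ 0.
The minimum-cost mix takes nothing from oatmeal, chicken breast — only lentils, tofu. There the protein and calcium constraints are tight.
That vertex is x3 = 5.145, x4 = 1.22.
Total cost: 0.6·5.145 + 1.06·1.22 = 4.3802.

€4.38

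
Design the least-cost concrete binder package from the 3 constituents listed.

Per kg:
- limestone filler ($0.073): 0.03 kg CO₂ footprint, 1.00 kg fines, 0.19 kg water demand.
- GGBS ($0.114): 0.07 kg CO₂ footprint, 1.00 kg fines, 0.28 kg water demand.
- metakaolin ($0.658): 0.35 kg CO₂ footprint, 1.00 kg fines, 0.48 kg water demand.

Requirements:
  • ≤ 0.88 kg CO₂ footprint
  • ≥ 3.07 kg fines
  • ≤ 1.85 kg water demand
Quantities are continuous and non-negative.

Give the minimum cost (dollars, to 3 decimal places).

Let x1 = kg of limestone filler, x2 = kg of GGBS, x3 = kg of metakaolin.
min 0.073x1 + 0.114x2 + 0.658x3 s.t.:
  0.03x1 + 0.07x2 + 0.35x3 ≤ 0.88   (CO₂ footprint)
  1x1 + 1x2 + 1x3 ≥ 3.07   (fines)
  0.19x1 + 0.28x2 + 0.48x3 ≤ 1.85   (water demand)
  x1, x2, x3 ≥ 0.
The optimal basis is {limestone filler}; GGBS, metakaolin drop out. Binding constraint: fines.
That vertex is x1 = 3.07.
Cost = 0.073·3.07 = 0.22411.

$0.224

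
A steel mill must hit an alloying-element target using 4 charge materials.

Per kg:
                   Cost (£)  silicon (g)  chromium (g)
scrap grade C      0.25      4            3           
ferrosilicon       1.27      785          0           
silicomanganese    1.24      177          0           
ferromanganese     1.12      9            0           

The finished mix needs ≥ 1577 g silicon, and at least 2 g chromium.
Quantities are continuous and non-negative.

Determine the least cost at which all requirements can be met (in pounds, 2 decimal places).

£2.71

Treat it as an LP. Let x1 = kg of scrap grade C, x2 = kg of ferrosilicon, x3 = kg of silicomanganese, x4 = kg of ferromanganese.
Minimize 0.25x1 + 1.27x2 + 1.24x3 + 1.12x4 subject to:
  4x1 + 785x2 + 177x3 + 9x4 ≥ 1577   (silicon)
  3x1 ≥ 2   (chromium)
  x1, x2, x3, x4 ≥ 0.
The optimal basis is {scrap grade C, ferrosilicon}; silicomanganese, ferromanganese drop out. There the silicon and chromium constraints are tight.
So scrap grade C = 0.6667 kg, ferrosilicon = 2.006 kg.
Total cost: 0.25·0.6667 + 1.27·2.006 = 2.7143.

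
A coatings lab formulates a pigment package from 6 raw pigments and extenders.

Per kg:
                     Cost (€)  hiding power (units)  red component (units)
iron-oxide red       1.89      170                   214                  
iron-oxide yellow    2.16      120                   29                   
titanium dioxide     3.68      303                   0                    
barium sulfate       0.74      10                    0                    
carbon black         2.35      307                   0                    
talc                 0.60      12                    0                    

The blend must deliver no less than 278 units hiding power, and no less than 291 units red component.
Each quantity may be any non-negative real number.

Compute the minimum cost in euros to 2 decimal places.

Let x1 = kg of iron-oxide red, x2 = kg of iron-oxide yellow, x3 = kg of titanium dioxide, x4 = kg of barium sulfate, x5 = kg of carbon black, x6 = kg of talc.
min 1.89x1 + 2.16x2 + 3.68x3 + 0.74x4 + 2.35x5 + 0.6x6 subject to:
  170x1 + 120x2 + 303x3 + 10x4 + 307x5 + 12x6 ≥ 278   (hiding power)
  214x1 + 29x2 ≥ 291   (red component)
  x1, x2, x3, x4, x5, x6 ≥ 0.
The optimal basis is {iron-oxide red, carbon black}; iron-oxide yellow, titanium dioxide, barium sulfate, talc drop out. The hiding power and red component requirements are met with equality.
Optimal quantities: iron-oxide red = 1.36 kg, carbon black = 0.1525 kg.
Cost = 1.89·1.36 + 2.35·0.1525 = 2.9288.

€2.93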